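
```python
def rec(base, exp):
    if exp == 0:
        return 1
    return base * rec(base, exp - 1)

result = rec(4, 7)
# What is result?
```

rec(4, 7) = 4 * 4 * 4 * 4 * 4 * 4 * 4 = 16384

Answer: 16384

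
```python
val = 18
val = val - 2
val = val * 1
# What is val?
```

Trace:
`val = 18` → val = 18
`val = val - 2` → val = 16
`val = val * 1` → val = 16
So val = 16

Answer: 16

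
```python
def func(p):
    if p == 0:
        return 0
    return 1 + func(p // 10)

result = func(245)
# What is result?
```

Count of digits of 245: 3

Answer: 3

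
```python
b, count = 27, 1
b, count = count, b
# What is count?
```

Trace:
`b, count = 27, 1` → b = 27; count = 1
`b, count = count, b` → b = 1; count = 27
So count = 27

Answer: 27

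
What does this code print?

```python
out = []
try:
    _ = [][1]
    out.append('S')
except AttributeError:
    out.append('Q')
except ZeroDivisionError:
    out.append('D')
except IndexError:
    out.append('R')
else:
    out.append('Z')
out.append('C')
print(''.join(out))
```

Execution trace: 'R' (except IndexError) → 'C' (after the try/except). Output: RC

Answer: RC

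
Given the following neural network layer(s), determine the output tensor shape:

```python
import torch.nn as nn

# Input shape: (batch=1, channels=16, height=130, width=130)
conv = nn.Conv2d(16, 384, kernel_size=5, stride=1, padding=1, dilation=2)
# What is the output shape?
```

Input: (1, 16, 130, 130) -> Output: (1, 384, 124, 124)

Answer: (1, 384, 124, 124)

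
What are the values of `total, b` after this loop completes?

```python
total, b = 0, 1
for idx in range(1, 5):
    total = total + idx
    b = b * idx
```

Sum and factorial of 1 to 4
`total, b` takes the values: (0, 1) → (1, 1) → (3, 1) → (3, 2) → (6, 2) → (6, 6) → (10, 6) → (10, 24)

Answer: 10, 24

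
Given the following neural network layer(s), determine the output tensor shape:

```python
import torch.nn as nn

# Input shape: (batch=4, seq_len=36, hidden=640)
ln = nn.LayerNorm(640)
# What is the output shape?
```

Input: (4, 36, 640) -> Output: (4, 36, 640)

Answer: (4, 36, 640)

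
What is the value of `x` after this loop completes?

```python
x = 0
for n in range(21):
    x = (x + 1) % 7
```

Increment mod 7, 21 times = 0
`x` takes the values: 0 → 1 → 2 → 3 → 4 → 5 → 6 → 0 → 1 → 2 → 3 → 4 → 5 → 6 → 0 → 1 → 2 → 3 → 4 → 5 → 6 → 0

Answer: 0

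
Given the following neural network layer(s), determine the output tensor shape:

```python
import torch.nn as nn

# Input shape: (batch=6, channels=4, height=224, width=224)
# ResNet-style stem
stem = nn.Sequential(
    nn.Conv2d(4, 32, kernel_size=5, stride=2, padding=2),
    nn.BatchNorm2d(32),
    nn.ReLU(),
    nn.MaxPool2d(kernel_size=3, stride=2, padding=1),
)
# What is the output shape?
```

Input: (6, 4, 224, 224) -> after Conv2d 5x5 stride=2: (6, 32, 112, 112) -> Output: (6, 32, 56, 56)

Answer: (6, 32, 56, 56)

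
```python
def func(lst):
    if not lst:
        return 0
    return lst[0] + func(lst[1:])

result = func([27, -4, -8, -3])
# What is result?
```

27 + (-4) + (-8) + (-3) + 0 = 12

Answer: 12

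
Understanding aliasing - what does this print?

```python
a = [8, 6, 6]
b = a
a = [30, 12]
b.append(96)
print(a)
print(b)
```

Key concept: rebinding vs mutation: a is rebound to a new list, b still points at the original.
Step by step:
`a = [8, 6, 6]` → a = [8, 6, 6]
`b = a` → b = [8, 6, 6] (same object as a)
`a = [30, 12]` → a = [30, 12]
`b.append(96)` → b = [8, 6, 6, 96]
`print(a)` → prints [30, 12]
`print(b)` → prints [8, 6, 6, 96]

Answer:
[30, 12]
[8, 6, 6, 96]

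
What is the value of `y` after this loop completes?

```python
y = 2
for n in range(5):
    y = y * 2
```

Multiply by 2, 5 times: 2 * 2^5 = 64
`y` takes the values: 2 → 4 → 8 → 16 → 32 → 64

Answer: 64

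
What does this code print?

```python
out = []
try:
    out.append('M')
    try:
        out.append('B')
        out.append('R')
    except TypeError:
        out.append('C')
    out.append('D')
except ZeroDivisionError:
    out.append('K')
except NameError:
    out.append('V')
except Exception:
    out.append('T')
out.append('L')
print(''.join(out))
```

Execution trace: 'M' (try body) → 'B' (inner try body) → 'R' (inner try body, no exception) → 'D' (try body, no exception) → 'L' (after the try/except). Output: MBRDL

Answer: MBRDL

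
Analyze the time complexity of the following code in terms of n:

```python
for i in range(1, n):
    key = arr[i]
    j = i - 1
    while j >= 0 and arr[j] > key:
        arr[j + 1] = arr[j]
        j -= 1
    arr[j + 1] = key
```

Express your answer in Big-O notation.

This is Insertion sort. Time complexity: O(n²).

Answer: O(n²)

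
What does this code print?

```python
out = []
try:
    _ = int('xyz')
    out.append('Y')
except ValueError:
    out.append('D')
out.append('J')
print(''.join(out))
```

Execution trace: 'D' (except ValueError) → 'J' (after the try/except). Output: DJ

Answer: DJ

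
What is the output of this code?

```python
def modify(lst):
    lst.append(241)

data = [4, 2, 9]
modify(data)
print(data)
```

Key concept: function modifies passed list.
Step by step:
`data = [4, 2, 9]` → data = [4, 2, 9]
`modify(data)` → data = [4, 2, 9, 241]
`print(data)` → prints [4, 2, 9, 241]

Answer: [4, 2, 9, 241]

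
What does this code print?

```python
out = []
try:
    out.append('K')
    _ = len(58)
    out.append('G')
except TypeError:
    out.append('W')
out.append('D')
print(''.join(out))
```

Execution trace: 'K' (try body) → 'W' (except TypeError) → 'D' (after the try/except). Output: KWD

Answer: KWD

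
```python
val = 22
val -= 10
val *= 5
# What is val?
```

Trace:
`val = 22` → val = 22
`val -= 10` → val = 12
`val *= 5` → val = 60
So val = 60

Answer: 60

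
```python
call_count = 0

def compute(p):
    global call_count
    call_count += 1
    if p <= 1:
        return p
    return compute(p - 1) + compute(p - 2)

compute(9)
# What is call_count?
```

Calls(p) = 1 + Calls(p-1) + Calls(p-2); Calls(0)=Calls(1)=1. For p=9 this gives 109.

Answer: 109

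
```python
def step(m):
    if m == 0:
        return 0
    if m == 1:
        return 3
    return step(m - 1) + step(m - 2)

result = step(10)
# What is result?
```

Build up from base cases: step(0)=0, step(1)=3, step(2)=3, step(3)=6, step(4)=9, step(5)=15, step(6)=24, ..., step(10)=165

Answer: 165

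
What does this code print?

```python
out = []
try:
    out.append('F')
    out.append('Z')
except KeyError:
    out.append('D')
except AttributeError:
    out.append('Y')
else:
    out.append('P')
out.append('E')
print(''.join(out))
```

Execution trace: 'F' (try body) → 'Z' (try body, no exception) → 'P' (else) → 'E' (after the try/except). Output: FZPE

Answer: FZPE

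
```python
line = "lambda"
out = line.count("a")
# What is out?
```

Trace:
`line = "lambda"` → line = 'lambda'
`out = line.count("a")` → out = 2
So out = 2

Answer: 2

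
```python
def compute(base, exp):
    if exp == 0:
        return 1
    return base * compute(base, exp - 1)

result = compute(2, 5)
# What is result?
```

compute(2, 5) = 2 * 2 * 2 * 2 * 2 = 32

Answer: 32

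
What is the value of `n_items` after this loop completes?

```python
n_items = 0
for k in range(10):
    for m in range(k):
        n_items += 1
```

Triangle number: 0+1+2+...+9
`n_items` takes the values: 0 → 1 → 2 → 3 → 4 → 5 → 6 → 7 → 8 → 9 → 10 → 11 → 12 → 13 → 14 → 15 → 16 → 17 → 18 → 19 → 20 → 21 → 22 → 23 → 24 → 25 → 26 → 27 → 28 → 29 → … → 41 → 42 → 43 → 44 → 45

Answer: 45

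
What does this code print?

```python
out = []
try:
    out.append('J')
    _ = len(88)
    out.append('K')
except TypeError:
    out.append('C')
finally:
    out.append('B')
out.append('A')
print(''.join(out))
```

Execution trace: 'J' (try body) → 'C' (except TypeError) → 'B' (finally) → 'A' (after the try/except). Output: JCBA

Answer: JCBA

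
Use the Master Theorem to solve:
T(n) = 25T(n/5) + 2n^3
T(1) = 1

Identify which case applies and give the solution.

a=25, b=5, f(n)=2n^3. log_5(25) = 2. Since c=3 > 2 and the regularity condition holds (25(n/5)^3 = (25/5^3)n^3 with 25/5^3 < 1), Case 3 applies: T(n) = Θ(f(n)) = O(n^3).

Answer: O(n^3) - Case 3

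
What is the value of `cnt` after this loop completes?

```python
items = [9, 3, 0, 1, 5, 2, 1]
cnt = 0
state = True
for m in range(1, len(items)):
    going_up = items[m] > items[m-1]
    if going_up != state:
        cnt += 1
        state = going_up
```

Count direction changes in [9, 3, 0, 1, 5, 2, 1]
`cnt` takes the values: 0 → 1 → 2 → 3

Answer: 3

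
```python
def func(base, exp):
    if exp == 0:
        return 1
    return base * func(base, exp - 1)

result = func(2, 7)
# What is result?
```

func(2, 7) = 2 * 2 * 2 * 2 * 2 * 2 * 2 = 128

Answer: 128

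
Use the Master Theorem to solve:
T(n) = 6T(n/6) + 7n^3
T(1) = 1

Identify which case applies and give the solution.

a=6, b=6, f(n)=7n^3. log_6(6) = 1. Since c=3 > 1 and the regularity condition holds (6(n/6)^3 = (6/6^3)n^3 with 6/6^3 < 1), Case 3 applies: T(n) = Θ(f(n)) = O(n^3).

Answer: O(n^3) - Case 3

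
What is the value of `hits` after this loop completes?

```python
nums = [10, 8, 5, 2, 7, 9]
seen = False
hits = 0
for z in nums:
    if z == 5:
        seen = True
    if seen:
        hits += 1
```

Count elements after first 5 in [10, 8, 5, 2, 7, 9]
`hits` takes the values: 0 → 1 → 2 → 3 → 4

Answer: 4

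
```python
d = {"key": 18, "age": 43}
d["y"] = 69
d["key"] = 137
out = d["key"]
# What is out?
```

Trace:
`d = {"key": 18, "age": 43}` → d = {'key': 18, 'age': 43}
`d["y"] = 69` → d = {'key': 18, 'age': 43, 'y': 69}
`d["key"] = 137` → d = {'key': 137, 'age': 43, 'y': 69}
`out = d["key"]` → out = 137
So out = 137

Answer: 137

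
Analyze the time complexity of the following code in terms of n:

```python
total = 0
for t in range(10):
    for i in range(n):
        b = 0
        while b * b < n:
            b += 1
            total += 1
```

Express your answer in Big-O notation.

Each loop level contributes: 1 × n × √n. Multiplying the contributions gives O(n√n).

Answer: O(n√n)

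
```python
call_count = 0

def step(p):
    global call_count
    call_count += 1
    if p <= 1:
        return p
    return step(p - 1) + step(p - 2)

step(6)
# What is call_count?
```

Calls(p) = 1 + Calls(p-1) + Calls(p-2); Calls(0)=Calls(1)=1. For p=6 this gives 25.

Answer: 25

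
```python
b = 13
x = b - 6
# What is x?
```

Trace:
`b = 13` → b = 13
`x = b - 6` → x = 7
So x = 7

Answer: 7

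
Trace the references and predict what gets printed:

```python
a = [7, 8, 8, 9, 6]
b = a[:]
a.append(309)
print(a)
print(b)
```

Key concept: slice [:] creates copy.
Step by step:
`a = [7, 8, 8, 9, 6]` → a = [7, 8, 8, 9, 6]
`b = a[:]` → b = [7, 8, 8, 9, 6]
`a.append(309)` → a = [7, 8, 8, 9, 6, 309]
`print(a)` → prints [7, 8, 8, 9, 6, 309]
`print(b)` → prints [7, 8, 8, 9, 6]

Answer:
[7, 8, 8, 9, 6, 309]
[7, 8, 8, 9, 6]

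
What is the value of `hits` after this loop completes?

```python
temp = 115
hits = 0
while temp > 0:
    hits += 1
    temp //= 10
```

Count digits by repeated division by 10
`hits` takes the values: 0 → 1 → 2 → 3

Answer: 3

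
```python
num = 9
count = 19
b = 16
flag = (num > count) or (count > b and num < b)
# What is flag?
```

Trace:
`num = 9` → num = 9
`count = 19` → count = 19
`b = 16` → b = 16
`flag = (num > count) or (count > b and num < b)` → flag = True
So flag = True

Answer: True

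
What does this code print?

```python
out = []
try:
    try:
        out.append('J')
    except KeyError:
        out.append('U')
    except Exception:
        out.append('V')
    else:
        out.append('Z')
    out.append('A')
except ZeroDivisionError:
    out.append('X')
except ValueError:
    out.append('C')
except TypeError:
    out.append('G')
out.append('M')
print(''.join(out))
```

Execution trace: 'J' (inner try body, no exception) → 'Z' (inner else) → 'A' (try body, no exception) → 'M' (after the try/except). Output: JZAM

Answer: JZAM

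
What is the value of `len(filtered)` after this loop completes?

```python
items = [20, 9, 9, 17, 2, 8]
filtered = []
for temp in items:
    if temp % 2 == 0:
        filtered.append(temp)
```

Count even numbers in [20, 9, 9, 17, 2, 8]
`filtered` takes the values: [] → [20] → [20, 2] → [20, 2, 8]
So `len(filtered)` = 3

Answer: 3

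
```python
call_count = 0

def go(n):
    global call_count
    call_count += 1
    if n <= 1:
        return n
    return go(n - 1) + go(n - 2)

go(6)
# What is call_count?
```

Calls(n) = 1 + Calls(n-1) + Calls(n-2); Calls(0)=Calls(1)=1. For n=6 this gives 25.

Answer: 25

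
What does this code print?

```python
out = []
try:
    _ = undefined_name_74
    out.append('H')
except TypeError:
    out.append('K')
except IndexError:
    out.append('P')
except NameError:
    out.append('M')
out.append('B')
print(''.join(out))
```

Execution trace: 'M' (except NameError) → 'B' (after the try/except). Output: MB

Answer: MB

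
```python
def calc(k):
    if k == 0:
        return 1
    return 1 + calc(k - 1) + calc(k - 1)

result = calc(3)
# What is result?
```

calc(k) = 1 + 2·calc(k-1), calc(0)=1. Closed form: (1+1)·2^3 - 1 = 15.

Answer: 15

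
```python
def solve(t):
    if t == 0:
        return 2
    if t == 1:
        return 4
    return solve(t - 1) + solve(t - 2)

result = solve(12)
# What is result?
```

Build up from base cases: solve(0)=2, solve(1)=4, solve(2)=6, solve(3)=10, solve(4)=16, solve(5)=26, solve(6)=42, ..., solve(12)=754

Answer: 754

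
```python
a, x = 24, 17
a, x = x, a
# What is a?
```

Trace:
`a, x = 24, 17` → a = 24; x = 17
`a, x = x, a` → a = 17; x = 24
So a = 17

Answer: 17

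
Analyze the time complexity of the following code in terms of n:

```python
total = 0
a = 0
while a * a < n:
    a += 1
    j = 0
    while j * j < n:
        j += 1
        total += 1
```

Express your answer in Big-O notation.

Each loop level contributes: √n × √n. Multiplying the contributions gives O(n).

Answer: O(n)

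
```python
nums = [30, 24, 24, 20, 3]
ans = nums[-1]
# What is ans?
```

Trace:
`nums = [30, 24, 24, 20, 3]` → nums = [30, 24, 24, 20, 3]
`ans = nums[-1]` → ans = 3
So ans = 3

Answer: 3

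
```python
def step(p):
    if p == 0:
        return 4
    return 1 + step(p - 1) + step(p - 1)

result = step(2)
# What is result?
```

step(p) = 1 + 2·step(p-1), step(0)=4. Closed form: (4+1)·2^2 - 1 = 19.

Answer: 19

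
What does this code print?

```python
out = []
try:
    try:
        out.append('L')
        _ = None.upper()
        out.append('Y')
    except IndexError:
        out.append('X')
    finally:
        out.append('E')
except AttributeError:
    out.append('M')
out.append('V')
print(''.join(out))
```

Execution trace: 'L' (try body) → 'E' (finally) → 'M' (outer except AttributeError) → 'V' (after the try/except). Output: LEMV

Answer: LEMV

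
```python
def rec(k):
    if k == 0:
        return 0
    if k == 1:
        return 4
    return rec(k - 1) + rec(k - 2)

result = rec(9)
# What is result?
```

Build up from base cases: rec(0)=0, rec(1)=4, rec(2)=4, rec(3)=8, rec(4)=12, rec(5)=20, rec(6)=32, ..., rec(9)=136

Answer: 136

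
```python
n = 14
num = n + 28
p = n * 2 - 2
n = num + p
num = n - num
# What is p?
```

Trace:
`n = 14` → n = 14
`num = n + 28` → num = 42
`p = n * 2 - 2` → p = 26
`n = num + p` → n = 68
`num = n - num` → num = 26
So p = 26

Answer: 26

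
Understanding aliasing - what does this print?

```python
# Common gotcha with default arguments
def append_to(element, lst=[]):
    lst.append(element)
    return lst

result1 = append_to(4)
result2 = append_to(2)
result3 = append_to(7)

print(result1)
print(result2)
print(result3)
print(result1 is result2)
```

Key concept: mutable default argument gotcha.
Step by step:
`result1 = append_to(4)` → result1 = [4]
`result2 = append_to(2)` → result1 = [4, 2] (same object as result2); result2 = [4, 2] (same object as result1)
`result3 = append_to(7)` → result1 = [4, 2, 7] (same object as result2, result3); result2 = [4, 2, 7] (same object as result1, result3); result3 = [4, 2, 7] (same object as result1, result2)
`print(result1)` → prints [4, 2, 7]
`print(result2)` → prints [4, 2, 7]
`print(result3)` → prints [4, 2, 7]
`print(result1 is result2)` → prints True

Answer:
[4, 2, 7]
[4, 2, 7]
[4, 2, 7]
True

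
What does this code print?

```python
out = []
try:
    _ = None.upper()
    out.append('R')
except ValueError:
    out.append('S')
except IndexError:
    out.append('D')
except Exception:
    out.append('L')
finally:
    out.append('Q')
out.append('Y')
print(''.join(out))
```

Execution trace: 'L' (except Exception) → 'Q' (finally) → 'Y' (after the try/except). Output: LQY

Answer: LQY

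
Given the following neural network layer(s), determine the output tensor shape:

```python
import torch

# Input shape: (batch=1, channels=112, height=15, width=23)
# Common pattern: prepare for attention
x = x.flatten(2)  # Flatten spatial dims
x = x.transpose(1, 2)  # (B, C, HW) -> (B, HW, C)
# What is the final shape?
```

Input: (1, 112, 15, 23) -> after flatten(2): (1, 112, 345) -> Output: (1, 345, 112)

Answer: (1, 345, 112)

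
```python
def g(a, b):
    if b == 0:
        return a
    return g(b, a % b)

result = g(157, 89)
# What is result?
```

g(157, 89) -> g(89, 68) -> g(68, 21) -> g(21, 5) -> g(5, 1) -> g(1, 0) -> 1

Answer: 1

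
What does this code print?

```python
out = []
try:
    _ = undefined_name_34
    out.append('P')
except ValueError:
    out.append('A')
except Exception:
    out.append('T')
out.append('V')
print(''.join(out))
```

Execution trace: 'T' (except Exception) → 'V' (after the try/except). Output: TV

Answer: TV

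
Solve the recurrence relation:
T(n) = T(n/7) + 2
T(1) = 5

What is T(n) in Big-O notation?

Each step divides n by 7 and adds 2. After log_7(n) steps we reach T(1)=5. So T(n) = 2·log_7(n) + 5 = O(log n).

Answer: O(log n)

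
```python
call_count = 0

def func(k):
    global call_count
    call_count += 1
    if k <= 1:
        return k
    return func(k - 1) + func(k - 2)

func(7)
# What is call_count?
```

Calls(k) = 1 + Calls(k-1) + Calls(k-2); Calls(0)=Calls(1)=1. For k=7 this gives 41.

Answer: 41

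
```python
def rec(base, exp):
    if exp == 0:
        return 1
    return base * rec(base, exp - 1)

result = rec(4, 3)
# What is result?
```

rec(4, 3) = 4 * 4 * 4 = 64

Answer: 64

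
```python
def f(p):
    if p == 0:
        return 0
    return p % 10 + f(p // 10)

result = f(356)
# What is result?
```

Sum of digits of 356: 6 + 5 + 3 = 14

Answer: 14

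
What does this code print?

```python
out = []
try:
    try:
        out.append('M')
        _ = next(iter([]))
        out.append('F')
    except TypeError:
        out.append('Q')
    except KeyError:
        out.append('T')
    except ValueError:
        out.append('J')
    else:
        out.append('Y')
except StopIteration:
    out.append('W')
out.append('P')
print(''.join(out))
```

Execution trace: 'M' (inner try body) → 'W' (outer except StopIteration) → 'P' (after the try/except). Output: MWP

Answer: MWP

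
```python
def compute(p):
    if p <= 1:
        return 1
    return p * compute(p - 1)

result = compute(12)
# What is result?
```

compute(12) = 12 * 11 * 10 * 9 * 8 * 7 * 6 * 5 * 4 * 3 * 2 * 1 = 479001600

Answer: 479001600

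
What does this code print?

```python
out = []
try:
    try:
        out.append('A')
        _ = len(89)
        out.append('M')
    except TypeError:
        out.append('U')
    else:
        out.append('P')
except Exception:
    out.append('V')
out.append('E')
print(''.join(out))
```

Execution trace: 'A' (inner try body) → 'U' (inner except TypeError) → 'E' (after the try/except). Output: AUE

Answer: AUE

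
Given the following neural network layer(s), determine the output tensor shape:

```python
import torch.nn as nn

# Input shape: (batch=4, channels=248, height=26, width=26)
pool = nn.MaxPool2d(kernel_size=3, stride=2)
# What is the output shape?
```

Input: (4, 248, 26, 26) -> Output: (4, 248, 12, 12)

Answer: (4, 248, 12, 12)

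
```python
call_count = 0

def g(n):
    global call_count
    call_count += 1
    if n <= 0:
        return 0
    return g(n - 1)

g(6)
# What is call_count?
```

Linear recursion stepping by 1: 7 calls from n=6 down to ≤0.

Answer: 7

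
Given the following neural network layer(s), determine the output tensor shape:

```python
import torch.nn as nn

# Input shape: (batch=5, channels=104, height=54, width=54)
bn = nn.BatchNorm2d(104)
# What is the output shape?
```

Input: (5, 104, 54, 54) -> Output: (5, 104, 54, 54)

Answer: (5, 104, 54, 54)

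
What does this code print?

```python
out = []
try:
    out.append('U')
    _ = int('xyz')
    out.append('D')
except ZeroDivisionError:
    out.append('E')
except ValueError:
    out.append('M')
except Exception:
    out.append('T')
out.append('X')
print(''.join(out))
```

Execution trace: 'U' (try body) → 'M' (except ValueError) → 'X' (after the try/except). Output: UMX

Answer: UMX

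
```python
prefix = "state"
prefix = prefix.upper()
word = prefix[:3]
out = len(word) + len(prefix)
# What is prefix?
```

Trace:
`prefix = "state"` → prefix = 'state'
`prefix = prefix.upper()` → prefix = 'STATE'
`word = prefix[:3]` → word = 'STA'
`out = len(word) + len(prefix)` → out = 8
So prefix = 'STATE'

Answer: 'STATE'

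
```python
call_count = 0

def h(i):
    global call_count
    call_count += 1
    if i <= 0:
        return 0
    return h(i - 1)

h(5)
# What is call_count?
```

Linear recursion stepping by 1: 6 calls from i=5 down to ≤0.

Answer: 6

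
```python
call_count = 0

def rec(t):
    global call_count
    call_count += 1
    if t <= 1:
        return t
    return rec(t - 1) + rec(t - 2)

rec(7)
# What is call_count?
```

Calls(t) = 1 + Calls(t-1) + Calls(t-2); Calls(0)=Calls(1)=1. For t=7 this gives 41.

Answer: 41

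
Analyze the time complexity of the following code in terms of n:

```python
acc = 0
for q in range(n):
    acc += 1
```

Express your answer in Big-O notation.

Each loop level contributes: n. Multiplying the contributions gives O(n).

Answer: O(n)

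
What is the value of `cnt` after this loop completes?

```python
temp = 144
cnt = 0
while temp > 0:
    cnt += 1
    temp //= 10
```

Count digits by repeated division by 10
`cnt` takes the values: 0 → 1 → 2 → 3

Answer: 3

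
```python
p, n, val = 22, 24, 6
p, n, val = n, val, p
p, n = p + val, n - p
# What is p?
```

Trace:
`p, n, val = 22, 24, 6` → p = 22; n = 24; val = 6
`p, n, val = n, val, p` → p = 24; n = 6; val = 22
`p, n = p + val, n - p` → p = 46; n = -18
So p = 46

Answer: 46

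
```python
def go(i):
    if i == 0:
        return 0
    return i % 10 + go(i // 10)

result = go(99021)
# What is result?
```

Sum of digits of 99021: 1 + 2 + 0 + 9 + 9 = 21

Answer: 21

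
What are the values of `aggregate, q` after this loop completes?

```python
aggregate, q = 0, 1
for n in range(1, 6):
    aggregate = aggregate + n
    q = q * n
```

Sum and factorial of 1 to 5
`aggregate, q` takes the values: (0, 1) → (1, 1) → (3, 1) → (3, 2) → (6, 2) → (6, 6) → (10, 6) → (10, 24) → (15, 24) → (15, 120)

Answer: 15, 120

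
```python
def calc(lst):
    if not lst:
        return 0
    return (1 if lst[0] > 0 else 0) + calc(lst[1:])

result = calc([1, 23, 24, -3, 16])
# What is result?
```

Count of positive elements in [1, 23, 24, -3, 16] = 4

Answer: 4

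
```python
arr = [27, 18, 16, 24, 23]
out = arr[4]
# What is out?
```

Trace:
`arr = [27, 18, 16, 24, 23]` → arr = [27, 18, 16, 24, 23]
`out = arr[4]` → out = 23
So out = 23

Answer: 23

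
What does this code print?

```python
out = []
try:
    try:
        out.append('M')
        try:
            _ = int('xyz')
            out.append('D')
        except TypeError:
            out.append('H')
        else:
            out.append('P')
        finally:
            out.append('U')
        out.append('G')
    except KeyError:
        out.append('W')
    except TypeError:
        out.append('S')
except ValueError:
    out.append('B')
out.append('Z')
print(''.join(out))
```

Execution trace: 'M' (try body) → 'U' (inner finally) → 'B' (outer except ValueError) → 'Z' (after the try/except). Output: MUBZ

Answer: MUBZ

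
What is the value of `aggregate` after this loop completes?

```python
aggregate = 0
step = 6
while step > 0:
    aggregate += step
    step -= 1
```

Sum 6 down to 1
`aggregate` takes the values: 0 → 6 → 11 → 15 → 18 → 20 → 21

Answer: 21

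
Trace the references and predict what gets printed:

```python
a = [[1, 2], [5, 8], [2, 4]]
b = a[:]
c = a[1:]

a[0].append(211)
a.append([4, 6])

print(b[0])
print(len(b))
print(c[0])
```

Key concept: slice with nested mutation.
Step by step:
`a = [[1, 2], [5, 8], [2, 4]]` → a = [[1, 2], [5, 8], [2, 4]]
`b = a[:]` → b = [[1, 2], [5, 8], [2, 4]]
`c = a[1:]` → c = [[5, 8], [2, 4]]
`a[0].append(211)` → a = [[1, 2, 211], [5, 8], [2, 4]]; b = [[1, 2, 211], [5, 8], [2, 4]]
`a.append([4, 6])` → a = [[1, 2, 211], [5, 8], [2, 4], [4, 6]]
`print(b[0])` → prints [1, 2, 211]
`print(len(b))` → prints 3
`print(c[0])` → prints [5, 8]

Answer:
[1, 2, 211]
3
[5, 8]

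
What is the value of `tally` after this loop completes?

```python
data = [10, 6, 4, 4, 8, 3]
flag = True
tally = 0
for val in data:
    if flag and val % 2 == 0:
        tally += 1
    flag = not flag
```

Count even values at even positions
`tally` takes the values: 0 → 1 → 2 → 3

Answer: 3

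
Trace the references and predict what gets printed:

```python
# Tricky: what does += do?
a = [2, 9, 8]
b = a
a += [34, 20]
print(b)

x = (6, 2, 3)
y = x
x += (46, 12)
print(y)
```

Key concept: += behavior differs for mutable vs immutable.
Step by step:
`a = [2, 9, 8]` → a = [2, 9, 8]
`b = a` → b = [2, 9, 8] (same object as a)
`a += [34, 20]` → a = [2, 9, 8, 34, 20] (same object as b); b = [2, 9, 8, 34, 20] (same object as a)
`print(b)` → prints [2, 9, 8, 34, 20]
`x = (6, 2, 3)` → x = (6, 2, 3)
`y = x` → y = (6, 2, 3)
`x += (46, 12)` → x = (6, 2, 3, 46, 12)
`print(y)` → prints (6, 2, 3)

Answer:
[2, 9, 8, 34, 20]
(6, 2, 3)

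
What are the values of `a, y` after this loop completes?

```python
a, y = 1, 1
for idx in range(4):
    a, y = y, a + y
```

Fibonacci: after 4 iterations
`a, y` takes the values: (1, 1) → (1, 2) → (2, 3) → (3, 5) → (5, 8)

Answer: 5, 8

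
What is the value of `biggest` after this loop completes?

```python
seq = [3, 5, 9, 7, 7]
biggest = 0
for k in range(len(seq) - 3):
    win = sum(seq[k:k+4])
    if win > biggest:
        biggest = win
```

Max sum of 4-element window in [3, 5, 9, 7, 7]
`biggest` takes the values: 0 → 24 → 28

Answer: 28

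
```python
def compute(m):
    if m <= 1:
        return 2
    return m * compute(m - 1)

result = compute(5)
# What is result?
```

compute(5) = 5 * 4 * 3 * 2 * 2 = 240

Answer: 240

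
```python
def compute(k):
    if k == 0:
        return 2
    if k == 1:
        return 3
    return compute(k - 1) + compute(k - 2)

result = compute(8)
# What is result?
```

Build up from base cases: compute(0)=2, compute(1)=3, compute(2)=5, compute(3)=8, compute(4)=13, compute(5)=21, compute(6)=34, ..., compute(8)=89

Answer: 89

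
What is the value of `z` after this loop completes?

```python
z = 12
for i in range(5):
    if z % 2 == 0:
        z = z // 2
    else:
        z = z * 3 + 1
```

Collatz-style transformation from 12
`z` takes the values: 12 → 6 → 3 → 10 → 5 → 16

Answer: 16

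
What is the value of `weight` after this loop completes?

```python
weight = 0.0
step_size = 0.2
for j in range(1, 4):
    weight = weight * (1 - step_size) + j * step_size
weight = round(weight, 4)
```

Moving average with lr=0.2
`weight` takes the values: 0.0 → 0.2 → 0.56 → 1.048

Answer: 1.048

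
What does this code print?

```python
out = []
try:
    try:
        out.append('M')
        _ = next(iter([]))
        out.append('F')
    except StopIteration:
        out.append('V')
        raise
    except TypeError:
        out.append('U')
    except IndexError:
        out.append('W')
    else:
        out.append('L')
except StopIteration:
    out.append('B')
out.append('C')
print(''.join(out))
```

Execution trace: 'M' (inner try body) → 'V' (inner except StopIteration) → 'B' (outer except StopIteration) → 'C' (after the try/except). Output: MVBC

Answer: MVBC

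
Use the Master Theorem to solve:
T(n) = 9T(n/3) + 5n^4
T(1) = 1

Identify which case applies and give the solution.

a=9, b=3, f(n)=5n^4. log_3(9) = 2. Since c=4 > 2 and the regularity condition holds (9(n/3)^4 = (9/3^4)n^4 with 9/3^4 < 1), Case 3 applies: T(n) = Θ(f(n)) = O(n^4).

Answer: O(n^4) - Case 3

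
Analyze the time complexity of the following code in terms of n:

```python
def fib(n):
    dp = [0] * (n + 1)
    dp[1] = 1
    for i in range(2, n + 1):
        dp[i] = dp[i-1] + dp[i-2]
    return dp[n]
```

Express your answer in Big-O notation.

This is Dynamic programming Fibonacci. Time complexity: O(n).

Answer: O(n)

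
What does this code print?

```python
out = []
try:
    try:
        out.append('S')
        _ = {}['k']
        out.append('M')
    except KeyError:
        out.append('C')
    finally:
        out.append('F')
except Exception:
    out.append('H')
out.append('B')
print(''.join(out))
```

Execution trace: 'S' (inner try body) → 'C' (inner except KeyError) → 'F' (inner finally) → 'B' (after the try/except). Output: SCFB

Answer: SCFB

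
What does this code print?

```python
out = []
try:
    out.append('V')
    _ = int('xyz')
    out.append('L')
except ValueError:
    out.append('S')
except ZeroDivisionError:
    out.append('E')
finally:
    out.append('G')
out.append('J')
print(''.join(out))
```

Execution trace: 'V' (try body) → 'S' (except ValueError) → 'G' (finally) → 'J' (after the try/except). Output: VSGJ

Answer: VSGJ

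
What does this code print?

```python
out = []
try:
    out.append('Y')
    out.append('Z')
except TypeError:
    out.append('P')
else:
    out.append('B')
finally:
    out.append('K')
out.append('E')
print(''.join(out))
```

Execution trace: 'Y' (try body) → 'Z' (try body, no exception) → 'B' (else) → 'K' (finally) → 'E' (after the try/except). Output: YZBKE

Answer: YZBKE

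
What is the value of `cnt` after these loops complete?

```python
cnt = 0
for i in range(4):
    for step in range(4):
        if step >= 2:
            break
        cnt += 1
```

Inner breaks at 2, outer runs 4 times
`cnt` takes the values: 0 → 1 → 2 → 3 → 4 → 5 → 6 → 7 → 8

Answer: 8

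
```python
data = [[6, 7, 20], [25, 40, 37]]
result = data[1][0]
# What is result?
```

Trace:
`data = [[6, 7, 20], [25, 40, 37]]` → data = [[6, 7, 20], [25, 40, 37]]
`result = data[1][0]` → result = 25
So result = 25

Answer: 25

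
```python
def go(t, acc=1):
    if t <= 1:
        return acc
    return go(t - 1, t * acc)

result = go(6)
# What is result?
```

Accumulator trace (n, acc): (6, 1) -> (5, 6) -> (4, 30) -> (3, 120) -> (2, 360) -> (1, 720) -> return 720

Answer: 720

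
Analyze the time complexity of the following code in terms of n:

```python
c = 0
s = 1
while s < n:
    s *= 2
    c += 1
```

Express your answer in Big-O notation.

Each loop level contributes: log n. Multiplying the contributions gives O(log n).

Answer: O(log n)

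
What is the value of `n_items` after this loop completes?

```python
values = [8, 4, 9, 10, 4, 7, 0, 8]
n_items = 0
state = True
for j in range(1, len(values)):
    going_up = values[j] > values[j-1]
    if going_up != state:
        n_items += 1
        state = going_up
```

Count direction changes in [8, 4, 9, 10, 4, 7, 0, 8]
`n_items` takes the values: 0 → 1 → 2 → 3 → 4 → 5 → 6

Answer: 6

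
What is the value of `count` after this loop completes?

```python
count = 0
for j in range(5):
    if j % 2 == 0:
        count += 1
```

Count numbers divisible by 2 in range(5)
`count` takes the values: 0 → 1 → 2 → 3

Answer: 3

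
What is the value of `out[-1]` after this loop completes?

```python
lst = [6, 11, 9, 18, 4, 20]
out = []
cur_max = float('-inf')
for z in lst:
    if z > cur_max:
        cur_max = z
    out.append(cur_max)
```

Running max ends at 20
`out` takes the values: [] → [6] → [6, 11] → [6, 11, 11] → [6, 11, 11, 18] → [6, 11, 11, 18, 18] → [6, 11, 11, 18, 18, 20]
So `out[-1]` = 20

Answer: 20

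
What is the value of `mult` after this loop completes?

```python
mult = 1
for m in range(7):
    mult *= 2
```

2^7 = 128
`mult` takes the values: 1 → 2 → 4 → 8 → 16 → 32 → 64 → 128

Answer: 128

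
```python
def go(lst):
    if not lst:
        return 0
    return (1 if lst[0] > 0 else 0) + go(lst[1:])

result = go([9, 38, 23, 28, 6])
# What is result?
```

Count of positive elements in [9, 38, 23, 28, 6] = 5

Answer: 5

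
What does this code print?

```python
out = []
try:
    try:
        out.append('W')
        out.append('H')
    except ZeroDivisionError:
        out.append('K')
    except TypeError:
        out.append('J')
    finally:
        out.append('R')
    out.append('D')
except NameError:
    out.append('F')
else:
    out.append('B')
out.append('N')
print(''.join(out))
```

Execution trace: 'W' (inner try body) → 'H' (inner try body, no exception) → 'R' (inner finally) → 'D' (try body, no exception) → 'B' (else) → 'N' (after the try/except). Output: WHRDBN

Answer: WHRDBN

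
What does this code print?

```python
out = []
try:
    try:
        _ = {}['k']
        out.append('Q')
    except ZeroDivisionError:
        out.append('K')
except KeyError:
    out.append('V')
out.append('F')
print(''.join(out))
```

Execution trace: 'V' (outer except KeyError) → 'F' (after the try/except). Output: VF

Answer: VF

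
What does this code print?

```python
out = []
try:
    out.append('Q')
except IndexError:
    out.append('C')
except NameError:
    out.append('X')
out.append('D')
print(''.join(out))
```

Execution trace: 'Q' (try body, no exception) → 'D' (after the try/except). Output: QD

Answer: QD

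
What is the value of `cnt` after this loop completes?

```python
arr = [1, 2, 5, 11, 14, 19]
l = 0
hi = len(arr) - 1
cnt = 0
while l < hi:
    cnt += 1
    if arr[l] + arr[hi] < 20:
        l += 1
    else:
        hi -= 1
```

Steps to find pair summing to 20
`cnt` takes the values: 0 → 1 → 2 → 3 → 4 → 5

Answer: 5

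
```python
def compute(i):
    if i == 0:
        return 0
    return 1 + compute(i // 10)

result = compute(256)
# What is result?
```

Count of digits of 256: 3

Answer: 3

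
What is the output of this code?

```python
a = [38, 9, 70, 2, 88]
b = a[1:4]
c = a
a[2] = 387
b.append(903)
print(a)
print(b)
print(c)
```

Key concept: slice vs alias.
Step by step:
`a = [38, 9, 70, 2, 88]` → a = [38, 9, 70, 2, 88]
`b = a[1:4]` → b = [9, 70, 2]
`c = a` → c = [38, 9, 70, 2, 88] (same object as a)
`a[2] = 387` → a = [38, 9, 387, 2, 88] (same object as c); c = [38, 9, 387, 2, 88] (same object as a)
`b.append(903)` → b = [9, 70, 2, 903]
`print(a)` → prints [38, 9, 387, 2, 88]
`print(b)` → prints [9, 70, 2, 903]
`print(c)` → prints [38, 9, 387, 2, 88]

Answer:
[38, 9, 387, 2, 88]
[9, 70, 2, 903]
[38, 9, 387, 2, 88]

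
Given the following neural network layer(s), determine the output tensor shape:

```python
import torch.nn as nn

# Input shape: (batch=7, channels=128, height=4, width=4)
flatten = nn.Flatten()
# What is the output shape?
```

Input: (7, 128, 4, 4) -> Output: (7, 2048)

Answer: (7, 2048)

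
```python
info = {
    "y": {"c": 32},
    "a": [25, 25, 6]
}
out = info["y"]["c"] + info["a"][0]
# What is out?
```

Trace:
`info = { ...` → info = {'y': {'c': 32}, 'a': [25, 25, 6]}
`out = info["y"]["c"] + info["a"][0]` → out = 57
So out = 57

Answer: 57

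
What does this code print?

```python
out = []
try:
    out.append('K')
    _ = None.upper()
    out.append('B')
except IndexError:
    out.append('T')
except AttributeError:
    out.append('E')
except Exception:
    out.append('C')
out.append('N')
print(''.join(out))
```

Execution trace: 'K' (try body) → 'E' (except AttributeError) → 'N' (after the try/except). Output: KEN

Answer: KEN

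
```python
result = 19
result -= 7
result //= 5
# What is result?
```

Trace:
`result = 19` → result = 19
`result -= 7` → result = 12
`result //= 5` → result = 2
So result = 2

Answer: 2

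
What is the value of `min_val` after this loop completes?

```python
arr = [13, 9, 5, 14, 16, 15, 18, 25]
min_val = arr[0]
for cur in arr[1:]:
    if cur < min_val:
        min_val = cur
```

Minimum of [13, 9, 5, 14, 16, 15, 18, 25]
`min_val` takes the values: 13 → 9 → 5

Answer: 5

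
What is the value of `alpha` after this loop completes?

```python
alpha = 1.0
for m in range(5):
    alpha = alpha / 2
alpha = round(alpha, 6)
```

Halving LR 5 times: 1 / 2^5
`alpha` takes the values: 1.0 → 0.5 → 0.25 → 0.125 → 0.0625 → 0.03125

Answer: 0.03125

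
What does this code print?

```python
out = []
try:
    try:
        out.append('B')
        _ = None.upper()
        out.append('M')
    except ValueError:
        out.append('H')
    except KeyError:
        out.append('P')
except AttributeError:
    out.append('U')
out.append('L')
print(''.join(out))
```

Execution trace: 'B' (try body) → 'U' (outer except AttributeError) → 'L' (after the try/except). Output: BUL

Answer: BUL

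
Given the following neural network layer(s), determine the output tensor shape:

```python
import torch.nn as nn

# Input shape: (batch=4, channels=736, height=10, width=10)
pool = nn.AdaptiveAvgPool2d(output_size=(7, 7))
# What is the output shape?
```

Input: (4, 736, 10, 10) -> Output: (4, 736, 7, 7)

Answer: (4, 736, 7, 7)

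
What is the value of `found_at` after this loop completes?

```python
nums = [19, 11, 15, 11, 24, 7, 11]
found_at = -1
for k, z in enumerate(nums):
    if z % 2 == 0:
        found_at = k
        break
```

First even number index in [19, 11, 15, 11, 24, 7, 11]
`found_at` takes the values: -1 → 4

Answer: 4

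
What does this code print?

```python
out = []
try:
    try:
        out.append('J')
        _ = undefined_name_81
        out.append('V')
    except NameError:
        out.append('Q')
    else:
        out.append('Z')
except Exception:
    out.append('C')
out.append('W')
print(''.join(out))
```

Execution trace: 'J' (inner try body) → 'Q' (inner except NameError) → 'W' (after the try/except). Output: JQW

Answer: JQW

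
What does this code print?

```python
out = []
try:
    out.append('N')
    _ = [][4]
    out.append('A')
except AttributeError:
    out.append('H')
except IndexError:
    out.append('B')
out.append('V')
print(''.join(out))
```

Execution trace: 'N' (try body) → 'B' (except IndexError) → 'V' (after the try/except). Output: NBV

Answer: NBV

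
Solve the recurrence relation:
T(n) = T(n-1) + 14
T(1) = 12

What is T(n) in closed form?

Unrolling: T(n) = T(1) + 14·(n-1) = 12 + 14(n-1) = 14n - 2.

Answer: T(n) = 14n - 2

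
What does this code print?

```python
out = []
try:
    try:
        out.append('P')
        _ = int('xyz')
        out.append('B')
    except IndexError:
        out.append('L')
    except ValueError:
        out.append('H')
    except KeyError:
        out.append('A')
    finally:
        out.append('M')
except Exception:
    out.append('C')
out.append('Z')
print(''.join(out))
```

Execution trace: 'P' (inner try body) → 'H' (inner except ValueError) → 'M' (inner finally) → 'Z' (after the try/except). Output: PHMZ

Answer: PHMZ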